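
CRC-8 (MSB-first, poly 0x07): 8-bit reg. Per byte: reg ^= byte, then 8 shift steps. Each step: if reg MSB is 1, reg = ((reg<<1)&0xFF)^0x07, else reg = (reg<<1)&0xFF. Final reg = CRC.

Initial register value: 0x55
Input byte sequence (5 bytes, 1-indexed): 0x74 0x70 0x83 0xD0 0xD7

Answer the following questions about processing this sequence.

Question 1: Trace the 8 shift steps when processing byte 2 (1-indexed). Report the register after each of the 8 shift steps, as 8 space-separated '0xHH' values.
After byte 1 (0x74): reg=0xE7
Register before byte 2: 0xE7
After XOR with byte 0x70: 0x97

Answer: 0x29 0x52 0xA4 0x4F 0x9E 0x3B 0x76 0xEC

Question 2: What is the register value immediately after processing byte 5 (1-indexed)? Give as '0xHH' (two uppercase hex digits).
After byte 1 (0x74): reg=0xE7
After byte 2 (0x70): reg=0xEC
After byte 3 (0x83): reg=0x0A
After byte 4 (0xD0): reg=0x08
After byte 5 (0xD7): reg=0x13

Answer: 0x13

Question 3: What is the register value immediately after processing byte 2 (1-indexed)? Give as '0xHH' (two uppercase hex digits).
Answer: 0xEC

Derivation:
After byte 1 (0x74): reg=0xE7
After byte 2 (0x70): reg=0xEC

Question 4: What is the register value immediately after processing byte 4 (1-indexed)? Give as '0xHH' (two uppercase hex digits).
Answer: 0x08

Derivation:
After byte 1 (0x74): reg=0xE7
After byte 2 (0x70): reg=0xEC
After byte 3 (0x83): reg=0x0A
After byte 4 (0xD0): reg=0x08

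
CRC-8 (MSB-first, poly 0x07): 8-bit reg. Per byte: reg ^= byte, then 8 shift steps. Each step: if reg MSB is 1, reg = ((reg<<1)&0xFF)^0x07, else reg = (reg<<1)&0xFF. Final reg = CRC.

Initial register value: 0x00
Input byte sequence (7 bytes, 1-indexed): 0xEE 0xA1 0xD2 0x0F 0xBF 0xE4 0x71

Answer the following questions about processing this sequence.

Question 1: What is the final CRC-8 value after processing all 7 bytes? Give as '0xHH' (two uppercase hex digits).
Answer: 0x27

Derivation:
After byte 1 (0xEE): reg=0x84
After byte 2 (0xA1): reg=0xFB
After byte 3 (0xD2): reg=0xDF
After byte 4 (0x0F): reg=0x3E
After byte 5 (0xBF): reg=0x8E
After byte 6 (0xE4): reg=0x11
After byte 7 (0x71): reg=0x27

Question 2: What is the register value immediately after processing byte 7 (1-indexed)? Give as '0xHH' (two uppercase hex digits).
Answer: 0x27

Derivation:
After byte 1 (0xEE): reg=0x84
After byte 2 (0xA1): reg=0xFB
After byte 3 (0xD2): reg=0xDF
After byte 4 (0x0F): reg=0x3E
After byte 5 (0xBF): reg=0x8E
After byte 6 (0xE4): reg=0x11
After byte 7 (0x71): reg=0x27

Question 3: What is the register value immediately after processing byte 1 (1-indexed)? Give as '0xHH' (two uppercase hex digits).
After byte 1 (0xEE): reg=0x84

Answer: 0x84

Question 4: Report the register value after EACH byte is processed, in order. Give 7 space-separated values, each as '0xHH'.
0x84 0xFB 0xDF 0x3E 0x8E 0x11 0x27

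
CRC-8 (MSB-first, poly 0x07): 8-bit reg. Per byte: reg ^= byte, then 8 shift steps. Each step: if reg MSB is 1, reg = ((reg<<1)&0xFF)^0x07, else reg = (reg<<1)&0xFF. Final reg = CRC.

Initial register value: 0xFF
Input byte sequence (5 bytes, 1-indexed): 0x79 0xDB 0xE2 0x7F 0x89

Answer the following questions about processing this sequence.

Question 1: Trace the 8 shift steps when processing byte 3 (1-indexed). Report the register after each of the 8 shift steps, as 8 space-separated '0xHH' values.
Answer: 0x4A 0x94 0x2F 0x5E 0xBC 0x7F 0xFE 0xFB

Derivation:
After byte 1 (0x79): reg=0x9B
After byte 2 (0xDB): reg=0xC7
Register before byte 3: 0xC7
After XOR with byte 0xE2: 0x25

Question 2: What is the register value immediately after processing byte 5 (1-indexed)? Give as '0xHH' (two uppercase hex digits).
Answer: 0x54

Derivation:
After byte 1 (0x79): reg=0x9B
After byte 2 (0xDB): reg=0xC7
After byte 3 (0xE2): reg=0xFB
After byte 4 (0x7F): reg=0x95
After byte 5 (0x89): reg=0x54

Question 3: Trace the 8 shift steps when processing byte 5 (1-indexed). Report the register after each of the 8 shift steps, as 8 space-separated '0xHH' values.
After byte 1 (0x79): reg=0x9B
After byte 2 (0xDB): reg=0xC7
After byte 3 (0xE2): reg=0xFB
After byte 4 (0x7F): reg=0x95
Register before byte 5: 0x95
After XOR with byte 0x89: 0x1C

Answer: 0x38 0x70 0xE0 0xC7 0x89 0x15 0x2A 0x54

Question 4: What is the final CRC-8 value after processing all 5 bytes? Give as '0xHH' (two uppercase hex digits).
Answer: 0x54

Derivation:
After byte 1 (0x79): reg=0x9B
After byte 2 (0xDB): reg=0xC7
After byte 3 (0xE2): reg=0xFB
After byte 4 (0x7F): reg=0x95
After byte 5 (0x89): reg=0x54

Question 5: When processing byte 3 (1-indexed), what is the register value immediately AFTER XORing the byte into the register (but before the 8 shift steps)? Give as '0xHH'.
Answer: 0x25

Derivation:
Register before byte 3: 0xC7
Byte 3: 0xE2
0xC7 XOR 0xE2 = 0x25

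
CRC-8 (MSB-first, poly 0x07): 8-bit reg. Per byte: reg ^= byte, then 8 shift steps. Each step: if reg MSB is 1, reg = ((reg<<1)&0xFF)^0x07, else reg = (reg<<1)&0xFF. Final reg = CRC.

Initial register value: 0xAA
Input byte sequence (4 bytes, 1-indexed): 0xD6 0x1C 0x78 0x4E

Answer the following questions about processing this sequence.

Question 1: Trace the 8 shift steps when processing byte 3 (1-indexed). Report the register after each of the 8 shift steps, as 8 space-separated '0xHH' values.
After byte 1 (0xD6): reg=0x73
After byte 2 (0x1C): reg=0x0A
Register before byte 3: 0x0A
After XOR with byte 0x78: 0x72

Answer: 0xE4 0xCF 0x99 0x35 0x6A 0xD4 0xAF 0x59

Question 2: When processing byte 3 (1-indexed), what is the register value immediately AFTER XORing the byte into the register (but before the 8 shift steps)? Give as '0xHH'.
Register before byte 3: 0x0A
Byte 3: 0x78
0x0A XOR 0x78 = 0x72

Answer: 0x72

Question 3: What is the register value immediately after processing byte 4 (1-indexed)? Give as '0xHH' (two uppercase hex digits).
Answer: 0x65

Derivation:
After byte 1 (0xD6): reg=0x73
After byte 2 (0x1C): reg=0x0A
After byte 3 (0x78): reg=0x59
After byte 4 (0x4E): reg=0x65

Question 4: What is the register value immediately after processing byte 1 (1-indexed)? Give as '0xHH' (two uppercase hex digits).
After byte 1 (0xD6): reg=0x73

Answer: 0x73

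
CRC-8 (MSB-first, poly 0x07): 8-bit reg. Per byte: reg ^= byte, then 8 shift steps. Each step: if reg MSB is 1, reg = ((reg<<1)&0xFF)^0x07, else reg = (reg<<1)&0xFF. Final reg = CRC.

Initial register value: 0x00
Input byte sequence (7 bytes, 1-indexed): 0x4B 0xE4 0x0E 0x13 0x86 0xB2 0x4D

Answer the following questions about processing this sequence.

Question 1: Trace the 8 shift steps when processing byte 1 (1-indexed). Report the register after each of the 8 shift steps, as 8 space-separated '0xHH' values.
Answer: 0x96 0x2B 0x56 0xAC 0x5F 0xBE 0x7B 0xF6

Derivation:
Register before byte 1: 0x00
After XOR with byte 0x4B: 0x4B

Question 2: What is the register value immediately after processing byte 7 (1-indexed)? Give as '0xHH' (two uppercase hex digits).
After byte 1 (0x4B): reg=0xF6
After byte 2 (0xE4): reg=0x7E
After byte 3 (0x0E): reg=0x57
After byte 4 (0x13): reg=0xDB
After byte 5 (0x86): reg=0x94
After byte 6 (0xB2): reg=0xF2
After byte 7 (0x4D): reg=0x34

Answer: 0x34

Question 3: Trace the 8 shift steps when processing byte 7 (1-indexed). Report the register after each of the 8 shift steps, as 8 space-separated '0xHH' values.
Answer: 0x79 0xF2 0xE3 0xC1 0x85 0x0D 0x1A 0x34

Derivation:
After byte 1 (0x4B): reg=0xF6
After byte 2 (0xE4): reg=0x7E
After byte 3 (0x0E): reg=0x57
After byte 4 (0x13): reg=0xDB
After byte 5 (0x86): reg=0x94
After byte 6 (0xB2): reg=0xF2
Register before byte 7: 0xF2
After XOR with byte 0x4D: 0xBF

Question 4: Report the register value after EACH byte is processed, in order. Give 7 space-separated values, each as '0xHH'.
0xF6 0x7E 0x57 0xDB 0x94 0xF2 0x34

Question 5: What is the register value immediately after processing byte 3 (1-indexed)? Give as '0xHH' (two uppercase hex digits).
Answer: 0x57

Derivation:
After byte 1 (0x4B): reg=0xF6
After byte 2 (0xE4): reg=0x7E
After byte 3 (0x0E): reg=0x57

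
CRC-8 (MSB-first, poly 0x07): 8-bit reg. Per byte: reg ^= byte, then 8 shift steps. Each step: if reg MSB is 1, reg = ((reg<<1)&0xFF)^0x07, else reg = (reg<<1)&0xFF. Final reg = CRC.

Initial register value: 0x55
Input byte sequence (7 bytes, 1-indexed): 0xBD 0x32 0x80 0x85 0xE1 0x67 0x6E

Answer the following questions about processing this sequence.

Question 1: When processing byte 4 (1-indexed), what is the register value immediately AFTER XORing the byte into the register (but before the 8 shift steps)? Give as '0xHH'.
Answer: 0x40

Derivation:
Register before byte 4: 0xC5
Byte 4: 0x85
0xC5 XOR 0x85 = 0x40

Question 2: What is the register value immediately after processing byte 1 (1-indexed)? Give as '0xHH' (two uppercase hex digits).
After byte 1 (0xBD): reg=0x96

Answer: 0x96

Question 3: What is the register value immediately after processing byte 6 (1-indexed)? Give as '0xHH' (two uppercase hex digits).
After byte 1 (0xBD): reg=0x96
After byte 2 (0x32): reg=0x75
After byte 3 (0x80): reg=0xC5
After byte 4 (0x85): reg=0xC7
After byte 5 (0xE1): reg=0xF2
After byte 6 (0x67): reg=0xE2

Answer: 0xE2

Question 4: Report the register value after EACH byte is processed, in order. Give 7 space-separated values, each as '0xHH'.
0x96 0x75 0xC5 0xC7 0xF2 0xE2 0xAD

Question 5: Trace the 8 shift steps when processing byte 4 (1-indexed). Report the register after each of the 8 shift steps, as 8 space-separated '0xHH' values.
Answer: 0x80 0x07 0x0E 0x1C 0x38 0x70 0xE0 0xC7

Derivation:
After byte 1 (0xBD): reg=0x96
After byte 2 (0x32): reg=0x75
After byte 3 (0x80): reg=0xC5
Register before byte 4: 0xC5
After XOR with byte 0x85: 0x40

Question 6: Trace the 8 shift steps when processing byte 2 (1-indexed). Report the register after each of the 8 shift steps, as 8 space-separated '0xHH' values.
Answer: 0x4F 0x9E 0x3B 0x76 0xEC 0xDF 0xB9 0x75

Derivation:
After byte 1 (0xBD): reg=0x96
Register before byte 2: 0x96
After XOR with byte 0x32: 0xA4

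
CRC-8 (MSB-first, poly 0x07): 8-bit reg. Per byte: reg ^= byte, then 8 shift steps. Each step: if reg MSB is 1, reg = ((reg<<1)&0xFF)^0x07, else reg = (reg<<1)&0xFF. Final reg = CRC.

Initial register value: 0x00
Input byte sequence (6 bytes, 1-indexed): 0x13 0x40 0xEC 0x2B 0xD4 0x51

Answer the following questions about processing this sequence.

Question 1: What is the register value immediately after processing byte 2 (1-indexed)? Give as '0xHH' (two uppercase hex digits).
After byte 1 (0x13): reg=0x79
After byte 2 (0x40): reg=0xAF

Answer: 0xAF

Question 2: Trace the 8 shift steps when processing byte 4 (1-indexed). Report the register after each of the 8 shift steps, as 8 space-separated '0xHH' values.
After byte 1 (0x13): reg=0x79
After byte 2 (0x40): reg=0xAF
After byte 3 (0xEC): reg=0xCE
Register before byte 4: 0xCE
After XOR with byte 0x2B: 0xE5

Answer: 0xCD 0x9D 0x3D 0x7A 0xF4 0xEF 0xD9 0xB5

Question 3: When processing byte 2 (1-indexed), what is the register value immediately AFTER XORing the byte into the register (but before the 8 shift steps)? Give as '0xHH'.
Answer: 0x39

Derivation:
Register before byte 2: 0x79
Byte 2: 0x40
0x79 XOR 0x40 = 0x39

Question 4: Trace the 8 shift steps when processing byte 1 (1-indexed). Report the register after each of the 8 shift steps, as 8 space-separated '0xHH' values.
Answer: 0x26 0x4C 0x98 0x37 0x6E 0xDC 0xBF 0x79

Derivation:
Register before byte 1: 0x00
After XOR with byte 0x13: 0x13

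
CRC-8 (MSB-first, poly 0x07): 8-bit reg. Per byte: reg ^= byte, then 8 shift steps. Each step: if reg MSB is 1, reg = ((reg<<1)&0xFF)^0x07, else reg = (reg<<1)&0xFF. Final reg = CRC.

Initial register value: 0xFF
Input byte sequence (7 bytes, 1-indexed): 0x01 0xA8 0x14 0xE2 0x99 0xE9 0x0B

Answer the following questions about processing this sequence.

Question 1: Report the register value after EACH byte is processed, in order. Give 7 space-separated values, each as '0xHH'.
0xF4 0x93 0x9C 0x7D 0xB2 0x86 0xAA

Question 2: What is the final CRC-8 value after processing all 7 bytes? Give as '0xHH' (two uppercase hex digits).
After byte 1 (0x01): reg=0xF4
After byte 2 (0xA8): reg=0x93
After byte 3 (0x14): reg=0x9C
After byte 4 (0xE2): reg=0x7D
After byte 5 (0x99): reg=0xB2
After byte 6 (0xE9): reg=0x86
After byte 7 (0x0B): reg=0xAA

Answer: 0xAA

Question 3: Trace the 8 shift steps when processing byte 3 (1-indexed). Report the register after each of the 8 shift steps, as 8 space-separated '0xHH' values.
Answer: 0x09 0x12 0x24 0x48 0x90 0x27 0x4E 0x9C

Derivation:
After byte 1 (0x01): reg=0xF4
After byte 2 (0xA8): reg=0x93
Register before byte 3: 0x93
After XOR with byte 0x14: 0x87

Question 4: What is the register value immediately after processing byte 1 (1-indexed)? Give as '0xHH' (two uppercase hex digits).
Answer: 0xF4

Derivation:
After byte 1 (0x01): reg=0xF4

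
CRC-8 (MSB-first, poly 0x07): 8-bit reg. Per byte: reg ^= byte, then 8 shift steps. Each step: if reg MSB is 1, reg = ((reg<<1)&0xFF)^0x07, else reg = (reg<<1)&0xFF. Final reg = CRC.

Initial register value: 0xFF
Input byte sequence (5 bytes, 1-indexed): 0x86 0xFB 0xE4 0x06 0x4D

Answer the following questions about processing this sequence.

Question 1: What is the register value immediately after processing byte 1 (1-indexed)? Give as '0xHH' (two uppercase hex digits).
Answer: 0x68

Derivation:
After byte 1 (0x86): reg=0x68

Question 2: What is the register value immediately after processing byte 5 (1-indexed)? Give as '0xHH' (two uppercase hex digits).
After byte 1 (0x86): reg=0x68
After byte 2 (0xFB): reg=0xF0
After byte 3 (0xE4): reg=0x6C
After byte 4 (0x06): reg=0x11
After byte 5 (0x4D): reg=0x93

Answer: 0x93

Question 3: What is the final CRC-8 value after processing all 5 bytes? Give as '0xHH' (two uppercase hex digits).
After byte 1 (0x86): reg=0x68
After byte 2 (0xFB): reg=0xF0
After byte 3 (0xE4): reg=0x6C
After byte 4 (0x06): reg=0x11
After byte 5 (0x4D): reg=0x93

Answer: 0x93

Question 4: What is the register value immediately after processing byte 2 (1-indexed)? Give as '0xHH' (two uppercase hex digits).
Answer: 0xF0

Derivation:
After byte 1 (0x86): reg=0x68
After byte 2 (0xFB): reg=0xF0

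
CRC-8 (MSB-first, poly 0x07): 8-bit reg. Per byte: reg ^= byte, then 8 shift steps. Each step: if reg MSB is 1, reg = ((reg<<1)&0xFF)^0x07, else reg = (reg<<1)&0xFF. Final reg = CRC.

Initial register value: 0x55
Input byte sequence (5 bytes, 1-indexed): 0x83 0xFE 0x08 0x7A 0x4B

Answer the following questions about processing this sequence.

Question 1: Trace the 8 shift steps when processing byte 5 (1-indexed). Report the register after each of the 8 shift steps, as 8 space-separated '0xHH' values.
After byte 1 (0x83): reg=0x2C
After byte 2 (0xFE): reg=0x30
After byte 3 (0x08): reg=0xA8
After byte 4 (0x7A): reg=0x30
Register before byte 5: 0x30
After XOR with byte 0x4B: 0x7B

Answer: 0xF6 0xEB 0xD1 0xA5 0x4D 0x9A 0x33 0x66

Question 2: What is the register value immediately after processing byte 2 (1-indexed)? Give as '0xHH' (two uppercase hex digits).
Answer: 0x30

Derivation:
After byte 1 (0x83): reg=0x2C
After byte 2 (0xFE): reg=0x30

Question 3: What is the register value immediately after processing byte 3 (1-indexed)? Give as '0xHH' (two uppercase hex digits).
After byte 1 (0x83): reg=0x2C
After byte 2 (0xFE): reg=0x30
After byte 3 (0x08): reg=0xA8

Answer: 0xA8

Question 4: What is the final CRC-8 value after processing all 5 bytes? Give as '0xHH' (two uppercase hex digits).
After byte 1 (0x83): reg=0x2C
After byte 2 (0xFE): reg=0x30
After byte 3 (0x08): reg=0xA8
After byte 4 (0x7A): reg=0x30
After byte 5 (0x4B): reg=0x66

Answer: 0x66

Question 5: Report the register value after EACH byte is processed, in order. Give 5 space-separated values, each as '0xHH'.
0x2C 0x30 0xA8 0x30 0x66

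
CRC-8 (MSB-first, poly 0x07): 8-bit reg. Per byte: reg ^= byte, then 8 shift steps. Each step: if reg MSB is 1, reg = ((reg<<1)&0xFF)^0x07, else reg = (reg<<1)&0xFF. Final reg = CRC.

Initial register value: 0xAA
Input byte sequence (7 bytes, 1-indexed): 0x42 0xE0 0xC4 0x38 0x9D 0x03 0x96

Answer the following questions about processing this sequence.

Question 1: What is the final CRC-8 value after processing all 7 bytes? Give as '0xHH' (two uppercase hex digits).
Answer: 0x00

Derivation:
After byte 1 (0x42): reg=0x96
After byte 2 (0xE0): reg=0x45
After byte 3 (0xC4): reg=0x8E
After byte 4 (0x38): reg=0x0B
After byte 5 (0x9D): reg=0xEB
After byte 6 (0x03): reg=0x96
After byte 7 (0x96): reg=0x00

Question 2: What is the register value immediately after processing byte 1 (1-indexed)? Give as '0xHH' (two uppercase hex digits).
Answer: 0x96

Derivation:
After byte 1 (0x42): reg=0x96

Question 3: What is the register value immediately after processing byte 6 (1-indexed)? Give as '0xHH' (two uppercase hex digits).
After byte 1 (0x42): reg=0x96
After byte 2 (0xE0): reg=0x45
After byte 3 (0xC4): reg=0x8E
After byte 4 (0x38): reg=0x0B
After byte 5 (0x9D): reg=0xEB
After byte 6 (0x03): reg=0x96

Answer: 0x96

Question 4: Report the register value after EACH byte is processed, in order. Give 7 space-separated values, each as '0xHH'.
0x96 0x45 0x8E 0x0B 0xEB 0x96 0x00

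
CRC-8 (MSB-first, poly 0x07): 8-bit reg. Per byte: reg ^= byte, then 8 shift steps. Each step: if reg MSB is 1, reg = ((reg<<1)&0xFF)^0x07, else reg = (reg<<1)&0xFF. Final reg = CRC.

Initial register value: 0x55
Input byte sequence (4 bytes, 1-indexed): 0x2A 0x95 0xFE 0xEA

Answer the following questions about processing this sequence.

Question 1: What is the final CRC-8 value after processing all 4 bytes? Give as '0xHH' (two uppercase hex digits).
Answer: 0xD3

Derivation:
After byte 1 (0x2A): reg=0x7A
After byte 2 (0x95): reg=0x83
After byte 3 (0xFE): reg=0x74
After byte 4 (0xEA): reg=0xD3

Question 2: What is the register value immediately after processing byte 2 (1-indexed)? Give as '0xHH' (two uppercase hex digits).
Answer: 0x83

Derivation:
After byte 1 (0x2A): reg=0x7A
After byte 2 (0x95): reg=0x83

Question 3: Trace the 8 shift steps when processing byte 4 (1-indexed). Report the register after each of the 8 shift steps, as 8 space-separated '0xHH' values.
Answer: 0x3B 0x76 0xEC 0xDF 0xB9 0x75 0xEA 0xD3

Derivation:
After byte 1 (0x2A): reg=0x7A
After byte 2 (0x95): reg=0x83
After byte 3 (0xFE): reg=0x74
Register before byte 4: 0x74
After XOR with byte 0xEA: 0x9E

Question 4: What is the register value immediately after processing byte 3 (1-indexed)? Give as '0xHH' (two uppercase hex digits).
Answer: 0x74

Derivation:
After byte 1 (0x2A): reg=0x7A
After byte 2 (0x95): reg=0x83
After byte 3 (0xFE): reg=0x74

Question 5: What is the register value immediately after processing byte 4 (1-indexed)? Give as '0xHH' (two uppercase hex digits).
After byte 1 (0x2A): reg=0x7A
After byte 2 (0x95): reg=0x83
After byte 3 (0xFE): reg=0x74
After byte 4 (0xEA): reg=0xD3

Answer: 0xD3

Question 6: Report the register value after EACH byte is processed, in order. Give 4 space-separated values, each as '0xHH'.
0x7A 0x83 0x74 0xD3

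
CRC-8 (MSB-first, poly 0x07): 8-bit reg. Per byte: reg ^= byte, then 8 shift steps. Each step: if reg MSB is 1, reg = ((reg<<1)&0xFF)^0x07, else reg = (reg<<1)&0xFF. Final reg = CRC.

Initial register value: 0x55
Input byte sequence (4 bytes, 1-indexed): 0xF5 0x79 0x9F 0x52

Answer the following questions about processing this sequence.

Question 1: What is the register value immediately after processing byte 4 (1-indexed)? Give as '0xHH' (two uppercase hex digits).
Answer: 0x39

Derivation:
After byte 1 (0xF5): reg=0x69
After byte 2 (0x79): reg=0x70
After byte 3 (0x9F): reg=0x83
After byte 4 (0x52): reg=0x39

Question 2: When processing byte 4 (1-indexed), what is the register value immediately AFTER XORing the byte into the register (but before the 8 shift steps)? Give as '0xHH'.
Answer: 0xD1

Derivation:
Register before byte 4: 0x83
Byte 4: 0x52
0x83 XOR 0x52 = 0xD1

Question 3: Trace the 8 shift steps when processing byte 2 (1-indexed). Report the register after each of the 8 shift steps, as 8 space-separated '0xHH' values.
Answer: 0x20 0x40 0x80 0x07 0x0E 0x1C 0x38 0x70

Derivation:
After byte 1 (0xF5): reg=0x69
Register before byte 2: 0x69
After XOR with byte 0x79: 0x10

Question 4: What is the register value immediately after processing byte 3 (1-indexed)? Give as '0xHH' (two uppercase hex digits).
After byte 1 (0xF5): reg=0x69
After byte 2 (0x79): reg=0x70
After byte 3 (0x9F): reg=0x83

Answer: 0x83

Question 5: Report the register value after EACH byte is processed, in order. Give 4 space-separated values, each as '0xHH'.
0x69 0x70 0x83 0x39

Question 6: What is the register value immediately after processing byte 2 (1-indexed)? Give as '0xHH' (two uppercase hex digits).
Answer: 0x70

Derivation:
After byte 1 (0xF5): reg=0x69
After byte 2 (0x79): reg=0x70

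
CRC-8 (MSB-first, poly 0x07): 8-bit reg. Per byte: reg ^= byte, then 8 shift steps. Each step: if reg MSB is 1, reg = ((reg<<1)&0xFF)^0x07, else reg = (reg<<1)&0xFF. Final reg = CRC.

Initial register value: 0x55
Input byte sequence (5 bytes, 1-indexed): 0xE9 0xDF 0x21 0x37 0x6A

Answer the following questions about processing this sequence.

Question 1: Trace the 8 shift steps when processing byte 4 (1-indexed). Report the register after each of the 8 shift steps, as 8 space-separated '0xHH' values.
Answer: 0x75 0xEA 0xD3 0xA1 0x45 0x8A 0x13 0x26

Derivation:
After byte 1 (0xE9): reg=0x3D
After byte 2 (0xDF): reg=0xA0
After byte 3 (0x21): reg=0x8E
Register before byte 4: 0x8E
After XOR with byte 0x37: 0xB9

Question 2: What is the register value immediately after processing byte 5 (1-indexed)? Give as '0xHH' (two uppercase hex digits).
Answer: 0xE3

Derivation:
After byte 1 (0xE9): reg=0x3D
After byte 2 (0xDF): reg=0xA0
After byte 3 (0x21): reg=0x8E
After byte 4 (0x37): reg=0x26
After byte 5 (0x6A): reg=0xE3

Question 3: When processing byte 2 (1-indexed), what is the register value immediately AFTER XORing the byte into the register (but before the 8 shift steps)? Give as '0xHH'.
Register before byte 2: 0x3D
Byte 2: 0xDF
0x3D XOR 0xDF = 0xE2

Answer: 0xE2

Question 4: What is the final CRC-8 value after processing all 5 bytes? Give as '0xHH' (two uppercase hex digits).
Answer: 0xE3

Derivation:
After byte 1 (0xE9): reg=0x3D
After byte 2 (0xDF): reg=0xA0
After byte 3 (0x21): reg=0x8E
After byte 4 (0x37): reg=0x26
After byte 5 (0x6A): reg=0xE3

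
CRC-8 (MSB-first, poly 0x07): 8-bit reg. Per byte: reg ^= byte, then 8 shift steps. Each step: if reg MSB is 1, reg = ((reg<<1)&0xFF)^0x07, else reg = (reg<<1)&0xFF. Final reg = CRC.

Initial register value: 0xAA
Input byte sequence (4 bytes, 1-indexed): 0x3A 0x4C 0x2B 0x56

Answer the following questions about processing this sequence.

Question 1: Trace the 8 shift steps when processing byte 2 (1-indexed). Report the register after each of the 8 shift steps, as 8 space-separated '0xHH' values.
Answer: 0x6D 0xDA 0xB3 0x61 0xC2 0x83 0x01 0x02

Derivation:
After byte 1 (0x3A): reg=0xF9
Register before byte 2: 0xF9
After XOR with byte 0x4C: 0xB5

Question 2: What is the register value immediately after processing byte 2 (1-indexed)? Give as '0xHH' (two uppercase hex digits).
Answer: 0x02

Derivation:
After byte 1 (0x3A): reg=0xF9
After byte 2 (0x4C): reg=0x02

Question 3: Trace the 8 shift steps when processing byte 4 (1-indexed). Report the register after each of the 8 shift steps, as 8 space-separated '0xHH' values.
After byte 1 (0x3A): reg=0xF9
After byte 2 (0x4C): reg=0x02
After byte 3 (0x2B): reg=0xDF
Register before byte 4: 0xDF
After XOR with byte 0x56: 0x89

Answer: 0x15 0x2A 0x54 0xA8 0x57 0xAE 0x5B 0xB6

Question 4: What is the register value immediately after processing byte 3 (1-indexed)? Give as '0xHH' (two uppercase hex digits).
Answer: 0xDF

Derivation:
After byte 1 (0x3A): reg=0xF9
After byte 2 (0x4C): reg=0x02
After byte 3 (0x2B): reg=0xDF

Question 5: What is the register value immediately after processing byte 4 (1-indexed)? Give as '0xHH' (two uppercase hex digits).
After byte 1 (0x3A): reg=0xF9
After byte 2 (0x4C): reg=0x02
After byte 3 (0x2B): reg=0xDF
After byte 4 (0x56): reg=0xB6

Answer: 0xB6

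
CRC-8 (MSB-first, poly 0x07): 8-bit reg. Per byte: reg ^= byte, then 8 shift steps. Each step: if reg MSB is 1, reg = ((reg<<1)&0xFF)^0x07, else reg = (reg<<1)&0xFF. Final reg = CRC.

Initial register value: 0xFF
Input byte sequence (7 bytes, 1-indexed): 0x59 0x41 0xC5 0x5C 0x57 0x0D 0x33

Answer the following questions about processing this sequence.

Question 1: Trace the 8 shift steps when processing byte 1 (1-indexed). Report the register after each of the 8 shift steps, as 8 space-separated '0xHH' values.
Register before byte 1: 0xFF
After XOR with byte 0x59: 0xA6

Answer: 0x4B 0x96 0x2B 0x56 0xAC 0x5F 0xBE 0x7B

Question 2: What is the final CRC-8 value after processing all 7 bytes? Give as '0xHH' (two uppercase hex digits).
After byte 1 (0x59): reg=0x7B
After byte 2 (0x41): reg=0xA6
After byte 3 (0xC5): reg=0x2E
After byte 4 (0x5C): reg=0x59
After byte 5 (0x57): reg=0x2A
After byte 6 (0x0D): reg=0xF5
After byte 7 (0x33): reg=0x5C

Answer: 0x5C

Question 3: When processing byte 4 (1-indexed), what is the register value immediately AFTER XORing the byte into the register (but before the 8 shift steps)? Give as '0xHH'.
Answer: 0x72

Derivation:
Register before byte 4: 0x2E
Byte 4: 0x5C
0x2E XOR 0x5C = 0x72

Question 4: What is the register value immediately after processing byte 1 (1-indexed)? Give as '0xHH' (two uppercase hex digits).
Answer: 0x7B

Derivation:
After byte 1 (0x59): reg=0x7B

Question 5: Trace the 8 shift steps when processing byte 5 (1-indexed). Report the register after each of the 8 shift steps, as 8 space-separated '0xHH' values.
After byte 1 (0x59): reg=0x7B
After byte 2 (0x41): reg=0xA6
After byte 3 (0xC5): reg=0x2E
After byte 4 (0x5C): reg=0x59
Register before byte 5: 0x59
After XOR with byte 0x57: 0x0E

Answer: 0x1C 0x38 0x70 0xE0 0xC7 0x89 0x15 0x2A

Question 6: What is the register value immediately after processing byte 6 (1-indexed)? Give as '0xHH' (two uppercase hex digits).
Answer: 0xF5

Derivation:
After byte 1 (0x59): reg=0x7B
After byte 2 (0x41): reg=0xA6
After byte 3 (0xC5): reg=0x2E
After byte 4 (0x5C): reg=0x59
After byte 5 (0x57): reg=0x2A
After byte 6 (0x0D): reg=0xF5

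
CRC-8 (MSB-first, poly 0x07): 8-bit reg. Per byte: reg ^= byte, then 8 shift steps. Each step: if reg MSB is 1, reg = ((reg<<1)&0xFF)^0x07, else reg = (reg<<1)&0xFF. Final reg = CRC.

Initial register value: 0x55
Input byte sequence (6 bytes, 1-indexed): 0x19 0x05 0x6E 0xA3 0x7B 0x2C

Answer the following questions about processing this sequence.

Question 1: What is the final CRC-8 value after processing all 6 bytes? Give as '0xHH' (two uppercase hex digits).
Answer: 0xE5

Derivation:
After byte 1 (0x19): reg=0xE3
After byte 2 (0x05): reg=0xBC
After byte 3 (0x6E): reg=0x30
After byte 4 (0xA3): reg=0xF0
After byte 5 (0x7B): reg=0xB8
After byte 6 (0x2C): reg=0xE5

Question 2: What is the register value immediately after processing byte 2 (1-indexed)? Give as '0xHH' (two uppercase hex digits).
Answer: 0xBC

Derivation:
After byte 1 (0x19): reg=0xE3
After byte 2 (0x05): reg=0xBC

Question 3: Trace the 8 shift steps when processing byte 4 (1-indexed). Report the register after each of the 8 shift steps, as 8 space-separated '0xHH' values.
Answer: 0x21 0x42 0x84 0x0F 0x1E 0x3C 0x78 0xF0

Derivation:
After byte 1 (0x19): reg=0xE3
After byte 2 (0x05): reg=0xBC
After byte 3 (0x6E): reg=0x30
Register before byte 4: 0x30
After XOR with byte 0xA3: 0x93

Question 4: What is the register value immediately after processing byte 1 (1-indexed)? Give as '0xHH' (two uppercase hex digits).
After byte 1 (0x19): reg=0xE3

Answer: 0xE3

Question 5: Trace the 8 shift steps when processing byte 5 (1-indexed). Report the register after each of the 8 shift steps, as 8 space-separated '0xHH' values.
Answer: 0x11 0x22 0x44 0x88 0x17 0x2E 0x5C 0xB8

Derivation:
After byte 1 (0x19): reg=0xE3
After byte 2 (0x05): reg=0xBC
After byte 3 (0x6E): reg=0x30
After byte 4 (0xA3): reg=0xF0
Register before byte 5: 0xF0
After XOR with byte 0x7B: 0x8B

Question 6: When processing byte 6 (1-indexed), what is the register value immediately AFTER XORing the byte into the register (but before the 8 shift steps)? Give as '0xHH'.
Register before byte 6: 0xB8
Byte 6: 0x2C
0xB8 XOR 0x2C = 0x94

Answer: 0x94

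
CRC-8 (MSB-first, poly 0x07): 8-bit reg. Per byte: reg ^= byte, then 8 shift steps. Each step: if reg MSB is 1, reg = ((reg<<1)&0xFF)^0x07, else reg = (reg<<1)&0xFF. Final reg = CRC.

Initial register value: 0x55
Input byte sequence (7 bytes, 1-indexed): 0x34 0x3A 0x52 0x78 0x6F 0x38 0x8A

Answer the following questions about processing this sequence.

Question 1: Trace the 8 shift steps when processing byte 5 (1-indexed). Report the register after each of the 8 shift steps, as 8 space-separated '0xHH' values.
After byte 1 (0x34): reg=0x20
After byte 2 (0x3A): reg=0x46
After byte 3 (0x52): reg=0x6C
After byte 4 (0x78): reg=0x6C
Register before byte 5: 0x6C
After XOR with byte 0x6F: 0x03

Answer: 0x06 0x0C 0x18 0x30 0x60 0xC0 0x87 0x09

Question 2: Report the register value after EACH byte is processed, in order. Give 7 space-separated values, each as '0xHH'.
0x20 0x46 0x6C 0x6C 0x09 0x97 0x53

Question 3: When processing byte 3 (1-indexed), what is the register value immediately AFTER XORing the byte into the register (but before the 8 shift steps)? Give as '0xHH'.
Register before byte 3: 0x46
Byte 3: 0x52
0x46 XOR 0x52 = 0x14

Answer: 0x14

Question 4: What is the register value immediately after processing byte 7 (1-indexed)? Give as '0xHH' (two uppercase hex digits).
After byte 1 (0x34): reg=0x20
After byte 2 (0x3A): reg=0x46
After byte 3 (0x52): reg=0x6C
After byte 4 (0x78): reg=0x6C
After byte 5 (0x6F): reg=0x09
After byte 6 (0x38): reg=0x97
After byte 7 (0x8A): reg=0x53

Answer: 0x53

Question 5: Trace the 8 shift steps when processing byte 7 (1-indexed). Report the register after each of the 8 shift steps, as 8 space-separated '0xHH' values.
Answer: 0x3A 0x74 0xE8 0xD7 0xA9 0x55 0xAA 0x53

Derivation:
After byte 1 (0x34): reg=0x20
After byte 2 (0x3A): reg=0x46
After byte 3 (0x52): reg=0x6C
After byte 4 (0x78): reg=0x6C
After byte 5 (0x6F): reg=0x09
After byte 6 (0x38): reg=0x97
Register before byte 7: 0x97
After XOR with byte 0x8A: 0x1D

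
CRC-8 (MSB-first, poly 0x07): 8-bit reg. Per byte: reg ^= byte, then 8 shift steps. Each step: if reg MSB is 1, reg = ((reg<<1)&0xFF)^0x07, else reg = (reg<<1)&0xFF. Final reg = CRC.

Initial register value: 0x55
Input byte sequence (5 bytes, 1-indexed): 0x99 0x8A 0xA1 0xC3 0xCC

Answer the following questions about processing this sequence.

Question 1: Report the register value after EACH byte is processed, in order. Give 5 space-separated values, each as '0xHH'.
0x6A 0xAE 0x2D 0x84 0xFF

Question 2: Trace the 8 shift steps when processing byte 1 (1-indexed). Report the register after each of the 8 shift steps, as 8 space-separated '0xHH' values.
Answer: 0x9F 0x39 0x72 0xE4 0xCF 0x99 0x35 0x6A

Derivation:
Register before byte 1: 0x55
After XOR with byte 0x99: 0xCC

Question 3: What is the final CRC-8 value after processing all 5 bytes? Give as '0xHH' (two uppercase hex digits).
After byte 1 (0x99): reg=0x6A
After byte 2 (0x8A): reg=0xAE
After byte 3 (0xA1): reg=0x2D
After byte 4 (0xC3): reg=0x84
After byte 5 (0xCC): reg=0xFF

Answer: 0xFF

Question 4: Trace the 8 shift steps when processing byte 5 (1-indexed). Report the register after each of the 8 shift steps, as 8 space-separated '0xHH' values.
Answer: 0x90 0x27 0x4E 0x9C 0x3F 0x7E 0xFC 0xFF

Derivation:
After byte 1 (0x99): reg=0x6A
After byte 2 (0x8A): reg=0xAE
After byte 3 (0xA1): reg=0x2D
After byte 4 (0xC3): reg=0x84
Register before byte 5: 0x84
After XOR with byte 0xCC: 0x48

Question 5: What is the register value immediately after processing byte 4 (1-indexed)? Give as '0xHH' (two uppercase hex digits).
Answer: 0x84

Derivation:
After byte 1 (0x99): reg=0x6A
After byte 2 (0x8A): reg=0xAE
After byte 3 (0xA1): reg=0x2D
After byte 4 (0xC3): reg=0x84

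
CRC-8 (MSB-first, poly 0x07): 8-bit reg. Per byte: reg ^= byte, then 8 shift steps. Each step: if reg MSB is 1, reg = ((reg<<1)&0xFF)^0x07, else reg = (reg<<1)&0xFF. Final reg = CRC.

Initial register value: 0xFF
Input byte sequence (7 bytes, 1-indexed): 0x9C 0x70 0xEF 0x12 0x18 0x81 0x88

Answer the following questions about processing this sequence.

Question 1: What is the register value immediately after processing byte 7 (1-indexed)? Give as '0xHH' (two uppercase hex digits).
After byte 1 (0x9C): reg=0x2E
After byte 2 (0x70): reg=0x9D
After byte 3 (0xEF): reg=0x59
After byte 4 (0x12): reg=0xF6
After byte 5 (0x18): reg=0x84
After byte 6 (0x81): reg=0x1B
After byte 7 (0x88): reg=0xF0

Answer: 0xF0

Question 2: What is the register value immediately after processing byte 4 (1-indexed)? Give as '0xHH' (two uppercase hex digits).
Answer: 0xF6

Derivation:
After byte 1 (0x9C): reg=0x2E
After byte 2 (0x70): reg=0x9D
After byte 3 (0xEF): reg=0x59
After byte 4 (0x12): reg=0xF6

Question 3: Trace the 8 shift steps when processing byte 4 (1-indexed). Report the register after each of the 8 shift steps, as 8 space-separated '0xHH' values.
After byte 1 (0x9C): reg=0x2E
After byte 2 (0x70): reg=0x9D
After byte 3 (0xEF): reg=0x59
Register before byte 4: 0x59
After XOR with byte 0x12: 0x4B

Answer: 0x96 0x2B 0x56 0xAC 0x5F 0xBE 0x7B 0xF6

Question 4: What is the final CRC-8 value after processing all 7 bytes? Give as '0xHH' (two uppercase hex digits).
Answer: 0xF0

Derivation:
After byte 1 (0x9C): reg=0x2E
After byte 2 (0x70): reg=0x9D
After byte 3 (0xEF): reg=0x59
After byte 4 (0x12): reg=0xF6
After byte 5 (0x18): reg=0x84
After byte 6 (0x81): reg=0x1B
After byte 7 (0x88): reg=0xF0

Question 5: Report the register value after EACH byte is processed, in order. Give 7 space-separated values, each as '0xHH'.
0x2E 0x9D 0x59 0xF6 0x84 0x1B 0xF0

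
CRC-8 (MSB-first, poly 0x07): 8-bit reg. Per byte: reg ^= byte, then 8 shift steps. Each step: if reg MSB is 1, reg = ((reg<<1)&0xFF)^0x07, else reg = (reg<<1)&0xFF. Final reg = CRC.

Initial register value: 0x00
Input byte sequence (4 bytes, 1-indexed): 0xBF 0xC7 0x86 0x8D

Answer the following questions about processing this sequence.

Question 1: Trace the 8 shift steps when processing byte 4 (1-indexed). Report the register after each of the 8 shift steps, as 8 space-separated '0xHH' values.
After byte 1 (0xBF): reg=0x34
After byte 2 (0xC7): reg=0xD7
After byte 3 (0x86): reg=0xB0
Register before byte 4: 0xB0
After XOR with byte 0x8D: 0x3D

Answer: 0x7A 0xF4 0xEF 0xD9 0xB5 0x6D 0xDA 0xB3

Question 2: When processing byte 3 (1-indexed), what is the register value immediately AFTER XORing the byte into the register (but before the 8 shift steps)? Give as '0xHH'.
Answer: 0x51

Derivation:
Register before byte 3: 0xD7
Byte 3: 0x86
0xD7 XOR 0x86 = 0x51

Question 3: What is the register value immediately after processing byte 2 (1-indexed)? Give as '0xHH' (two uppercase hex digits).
After byte 1 (0xBF): reg=0x34
After byte 2 (0xC7): reg=0xD7

Answer: 0xD7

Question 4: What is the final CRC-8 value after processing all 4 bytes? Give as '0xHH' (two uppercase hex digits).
Answer: 0xB3

Derivation:
After byte 1 (0xBF): reg=0x34
After byte 2 (0xC7): reg=0xD7
After byte 3 (0x86): reg=0xB0
After byte 4 (0x8D): reg=0xB3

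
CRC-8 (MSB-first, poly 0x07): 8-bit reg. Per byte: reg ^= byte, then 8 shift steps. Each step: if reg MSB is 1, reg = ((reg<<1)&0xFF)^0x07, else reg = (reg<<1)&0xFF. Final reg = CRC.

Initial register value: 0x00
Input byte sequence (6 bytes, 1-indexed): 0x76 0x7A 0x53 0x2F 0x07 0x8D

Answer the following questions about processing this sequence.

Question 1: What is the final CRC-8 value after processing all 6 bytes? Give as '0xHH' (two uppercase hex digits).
Answer: 0x65

Derivation:
After byte 1 (0x76): reg=0x45
After byte 2 (0x7A): reg=0xBD
After byte 3 (0x53): reg=0x84
After byte 4 (0x2F): reg=0x58
After byte 5 (0x07): reg=0x9A
After byte 6 (0x8D): reg=0x65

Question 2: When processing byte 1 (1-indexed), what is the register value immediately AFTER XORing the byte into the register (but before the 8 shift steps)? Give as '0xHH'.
Answer: 0x76

Derivation:
Register before byte 1: 0x00
Byte 1: 0x76
0x00 XOR 0x76 = 0x76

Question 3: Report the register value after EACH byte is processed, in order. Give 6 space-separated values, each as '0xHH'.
0x45 0xBD 0x84 0x58 0x9A 0x65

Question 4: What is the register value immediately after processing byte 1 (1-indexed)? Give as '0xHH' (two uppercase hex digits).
After byte 1 (0x76): reg=0x45

Answer: 0x45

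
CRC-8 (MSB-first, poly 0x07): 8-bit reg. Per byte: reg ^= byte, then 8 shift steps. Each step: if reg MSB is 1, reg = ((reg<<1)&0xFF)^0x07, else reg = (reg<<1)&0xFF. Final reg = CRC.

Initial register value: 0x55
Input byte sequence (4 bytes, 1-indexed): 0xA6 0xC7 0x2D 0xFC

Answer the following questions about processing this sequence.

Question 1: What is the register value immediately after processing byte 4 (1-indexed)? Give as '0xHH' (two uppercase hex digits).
Answer: 0x1F

Derivation:
After byte 1 (0xA6): reg=0xD7
After byte 2 (0xC7): reg=0x70
After byte 3 (0x2D): reg=0x94
After byte 4 (0xFC): reg=0x1F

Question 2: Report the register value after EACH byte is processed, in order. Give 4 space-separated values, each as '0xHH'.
0xD7 0x70 0x94 0x1F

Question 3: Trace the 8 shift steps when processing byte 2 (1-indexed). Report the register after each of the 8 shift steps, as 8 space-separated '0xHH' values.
After byte 1 (0xA6): reg=0xD7
Register before byte 2: 0xD7
After XOR with byte 0xC7: 0x10

Answer: 0x20 0x40 0x80 0x07 0x0E 0x1C 0x38 0x70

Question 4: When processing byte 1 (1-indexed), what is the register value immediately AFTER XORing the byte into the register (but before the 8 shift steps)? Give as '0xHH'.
Answer: 0xF3

Derivation:
Register before byte 1: 0x55
Byte 1: 0xA6
0x55 XOR 0xA6 = 0xF3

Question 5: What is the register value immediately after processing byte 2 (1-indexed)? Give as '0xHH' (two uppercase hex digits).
After byte 1 (0xA6): reg=0xD7
After byte 2 (0xC7): reg=0x70

Answer: 0x70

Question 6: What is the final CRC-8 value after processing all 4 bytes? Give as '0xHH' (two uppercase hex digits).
Answer: 0x1F

Derivation:
After byte 1 (0xA6): reg=0xD7
After byte 2 (0xC7): reg=0x70
After byte 3 (0x2D): reg=0x94
After byte 4 (0xFC): reg=0x1F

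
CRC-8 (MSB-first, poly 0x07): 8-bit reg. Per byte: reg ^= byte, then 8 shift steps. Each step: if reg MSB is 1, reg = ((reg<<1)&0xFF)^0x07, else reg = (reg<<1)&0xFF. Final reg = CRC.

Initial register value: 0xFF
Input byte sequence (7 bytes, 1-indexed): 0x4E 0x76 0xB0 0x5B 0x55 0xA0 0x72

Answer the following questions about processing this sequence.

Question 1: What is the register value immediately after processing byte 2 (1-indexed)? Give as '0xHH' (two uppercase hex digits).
Answer: 0x1F

Derivation:
After byte 1 (0x4E): reg=0x1E
After byte 2 (0x76): reg=0x1F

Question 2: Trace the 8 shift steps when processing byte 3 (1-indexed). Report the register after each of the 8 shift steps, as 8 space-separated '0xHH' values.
Answer: 0x59 0xB2 0x63 0xC6 0x8B 0x11 0x22 0x44

Derivation:
After byte 1 (0x4E): reg=0x1E
After byte 2 (0x76): reg=0x1F
Register before byte 3: 0x1F
After XOR with byte 0xB0: 0xAF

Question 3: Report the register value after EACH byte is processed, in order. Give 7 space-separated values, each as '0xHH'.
0x1E 0x1F 0x44 0x5D 0x38 0xC1 0x10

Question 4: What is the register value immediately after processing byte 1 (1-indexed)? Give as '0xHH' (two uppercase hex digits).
Answer: 0x1E

Derivation:
After byte 1 (0x4E): reg=0x1E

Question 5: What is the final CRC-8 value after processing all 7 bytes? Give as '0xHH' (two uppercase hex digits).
Answer: 0x10

Derivation:
After byte 1 (0x4E): reg=0x1E
After byte 2 (0x76): reg=0x1F
After byte 3 (0xB0): reg=0x44
After byte 4 (0x5B): reg=0x5D
After byte 5 (0x55): reg=0x38
After byte 6 (0xA0): reg=0xC1
After byte 7 (0x72): reg=0x10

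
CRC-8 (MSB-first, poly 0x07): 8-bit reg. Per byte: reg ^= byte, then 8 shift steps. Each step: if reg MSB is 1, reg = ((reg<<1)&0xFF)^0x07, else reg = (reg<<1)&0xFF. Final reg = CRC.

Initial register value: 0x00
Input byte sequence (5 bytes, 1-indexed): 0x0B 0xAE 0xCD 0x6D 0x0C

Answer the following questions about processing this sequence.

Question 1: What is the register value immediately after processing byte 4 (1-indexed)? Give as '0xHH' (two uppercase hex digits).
Answer: 0xEE

Derivation:
After byte 1 (0x0B): reg=0x31
After byte 2 (0xAE): reg=0xD4
After byte 3 (0xCD): reg=0x4F
After byte 4 (0x6D): reg=0xEE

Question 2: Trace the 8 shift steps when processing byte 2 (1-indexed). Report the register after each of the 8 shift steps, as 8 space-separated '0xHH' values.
After byte 1 (0x0B): reg=0x31
Register before byte 2: 0x31
After XOR with byte 0xAE: 0x9F

Answer: 0x39 0x72 0xE4 0xCF 0x99 0x35 0x6A 0xD4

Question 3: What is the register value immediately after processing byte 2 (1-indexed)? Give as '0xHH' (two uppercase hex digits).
After byte 1 (0x0B): reg=0x31
After byte 2 (0xAE): reg=0xD4

Answer: 0xD4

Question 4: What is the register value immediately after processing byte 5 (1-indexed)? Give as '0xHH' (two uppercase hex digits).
Answer: 0xA0

Derivation:
After byte 1 (0x0B): reg=0x31
After byte 2 (0xAE): reg=0xD4
After byte 3 (0xCD): reg=0x4F
After byte 4 (0x6D): reg=0xEE
After byte 5 (0x0C): reg=0xA0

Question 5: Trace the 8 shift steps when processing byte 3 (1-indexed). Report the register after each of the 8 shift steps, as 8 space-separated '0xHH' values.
Answer: 0x32 0x64 0xC8 0x97 0x29 0x52 0xA4 0x4F

Derivation:
After byte 1 (0x0B): reg=0x31
After byte 2 (0xAE): reg=0xD4
Register before byte 3: 0xD4
After XOR with byte 0xCD: 0x19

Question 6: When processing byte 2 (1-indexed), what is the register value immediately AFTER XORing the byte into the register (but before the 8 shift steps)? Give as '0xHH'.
Register before byte 2: 0x31
Byte 2: 0xAE
0x31 XOR 0xAE = 0x9F

Answer: 0x9F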